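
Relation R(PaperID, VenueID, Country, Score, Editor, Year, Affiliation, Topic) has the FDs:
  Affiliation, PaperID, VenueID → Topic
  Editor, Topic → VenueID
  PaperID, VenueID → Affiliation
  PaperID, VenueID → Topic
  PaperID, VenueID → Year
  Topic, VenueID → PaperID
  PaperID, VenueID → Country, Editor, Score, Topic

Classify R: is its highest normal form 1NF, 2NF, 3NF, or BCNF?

Candidate keys: {Editor, Topic}, {PaperID, VenueID}, {Topic, VenueID}. Prime attributes: {Editor, PaperID, Topic, VenueID}.
Every FD has a superkey on the left, so the relation is in BCNF.

BCNF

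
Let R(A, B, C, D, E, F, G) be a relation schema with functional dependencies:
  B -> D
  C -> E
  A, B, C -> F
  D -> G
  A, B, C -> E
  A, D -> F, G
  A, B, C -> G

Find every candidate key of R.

{A, B, C}

Attributes never on any right-hand side: {A, B, C} — every candidate key must contain all of them.
{A, B, C}⁺ = {A, B, C, D, E, F, G}, which is every attribute, so {A, B, C} is a candidate key.
Every other attribute set either contains this one or has a smaller closure.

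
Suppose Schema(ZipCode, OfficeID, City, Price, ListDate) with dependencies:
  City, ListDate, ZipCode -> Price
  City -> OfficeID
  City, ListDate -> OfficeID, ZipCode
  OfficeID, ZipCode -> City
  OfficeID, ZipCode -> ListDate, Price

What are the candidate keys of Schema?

Closure of {City, ListDate} is {City, ListDate, OfficeID, Price, ZipCode}, the whole schema; {City, ListDate} is a candidate key.
Closure of {City, ZipCode} is {City, ListDate, OfficeID, Price, ZipCode}, the whole schema; {City, ZipCode} is a candidate key.
Closure of {OfficeID, ZipCode} is {City, ListDate, OfficeID, Price, ZipCode}, the whole schema; {OfficeID, ZipCode} is a candidate key.
No proper subset of any of these is a key, and no other minimal superkey exists.

{City, ListDate}, {City, ZipCode}, {OfficeID, ZipCode}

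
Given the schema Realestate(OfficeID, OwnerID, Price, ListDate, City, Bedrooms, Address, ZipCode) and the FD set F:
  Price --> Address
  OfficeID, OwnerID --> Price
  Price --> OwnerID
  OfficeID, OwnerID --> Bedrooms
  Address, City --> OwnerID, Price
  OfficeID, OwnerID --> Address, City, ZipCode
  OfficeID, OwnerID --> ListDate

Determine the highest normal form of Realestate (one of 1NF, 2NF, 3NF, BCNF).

3NF

Candidate keys: {Address, City, OfficeID}, {OfficeID, OwnerID}, {OfficeID, Price}. Prime attributes: {Address, City, OfficeID, OwnerID, Price}.
For Price --> Address we have {Price}⁺ = {Address, OwnerID, Price}; {Price} is not a superkey, so BCNF fails.
Its right-hand attributes {Address} are all prime, as are those of every other non-superkey FD — the relation is in 3NF.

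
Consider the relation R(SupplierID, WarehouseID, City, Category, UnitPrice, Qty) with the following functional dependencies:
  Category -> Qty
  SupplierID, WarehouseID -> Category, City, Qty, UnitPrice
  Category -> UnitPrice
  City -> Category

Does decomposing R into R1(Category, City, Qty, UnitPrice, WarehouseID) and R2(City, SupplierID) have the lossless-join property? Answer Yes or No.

No

Common attributes: {City}; their closure is {Category, City, Qty, UnitPrice}.
R1 ⊄ {Category, City, Qty, UnitPrice} and R2 ⊄ {Category, City, Qty, UnitPrice}, so the split is lossy.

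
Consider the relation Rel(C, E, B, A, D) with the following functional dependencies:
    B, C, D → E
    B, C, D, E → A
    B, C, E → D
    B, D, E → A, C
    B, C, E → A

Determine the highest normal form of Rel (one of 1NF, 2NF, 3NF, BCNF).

Candidate keys: {B, C, D}, {B, C, E}, {B, D, E}. Prime attributes: {B, C, D, E}.
Every FD has a superkey on the left, so the relation is in BCNF.

BCNF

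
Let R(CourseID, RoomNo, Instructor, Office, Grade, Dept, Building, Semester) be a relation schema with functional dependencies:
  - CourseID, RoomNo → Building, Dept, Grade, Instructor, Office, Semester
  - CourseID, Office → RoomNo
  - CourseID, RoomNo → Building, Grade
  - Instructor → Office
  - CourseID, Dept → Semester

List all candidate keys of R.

{CourseID, Instructor}, {CourseID, Office}, {CourseID, RoomNo}

Attributes never on any right-hand side: {CourseID} — every candidate key must contain it.
{CourseID, Instructor}⁺ = {Building, CourseID, Dept, Grade, Instructor, Office, RoomNo, Semester} — all of the relation — so {CourseID, Instructor} is a candidate key.
{CourseID, Office}⁺ = {Building, CourseID, Dept, Grade, Instructor, Office, RoomNo, Semester} — all of the relation — so {CourseID, Office} is a candidate key.
{CourseID, RoomNo}⁺ = {Building, CourseID, Dept, Grade, Instructor, Office, RoomNo, Semester} — all of the relation — so {CourseID, RoomNo} is a candidate key.
No proper subset of any of these is a key, and no other minimal superkey exists.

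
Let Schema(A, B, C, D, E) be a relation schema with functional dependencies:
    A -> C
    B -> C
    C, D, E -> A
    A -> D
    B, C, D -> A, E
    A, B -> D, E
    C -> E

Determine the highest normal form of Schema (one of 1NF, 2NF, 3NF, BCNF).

1NF

Candidate keys: {A, B}, {B, D}. Prime attributes: {A, B, D}.
A -> C breaks BCNF: {A}⁺ = {A, C, D, E}, so {A} is not a superkey.
Because {C} is non-prime and the left side of A -> C is not a superkey, the relation is not in 3NF.
The proper key subset {A} of {A, B} determines non-prime {C, E}, so the relation is not even in 2NF.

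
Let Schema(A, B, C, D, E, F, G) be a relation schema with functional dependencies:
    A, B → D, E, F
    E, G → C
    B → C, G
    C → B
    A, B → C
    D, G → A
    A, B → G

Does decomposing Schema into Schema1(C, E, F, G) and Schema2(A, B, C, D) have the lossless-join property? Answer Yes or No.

No

The shared attributes are {C} and {C}⁺ = {B, C, G}.
Schema1 ⊄ {B, C, G} and Schema2 ⊄ {B, C, G}, so the split is lossy.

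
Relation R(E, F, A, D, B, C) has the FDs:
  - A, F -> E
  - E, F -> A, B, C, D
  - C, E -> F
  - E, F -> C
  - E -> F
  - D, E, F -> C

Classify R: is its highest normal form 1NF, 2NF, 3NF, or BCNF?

Candidate keys: {A, F}, {E}. Prime attributes: {A, E, F}.
The left-hand side of every FD is a superkey, so BCNF is satisfied.

BCNF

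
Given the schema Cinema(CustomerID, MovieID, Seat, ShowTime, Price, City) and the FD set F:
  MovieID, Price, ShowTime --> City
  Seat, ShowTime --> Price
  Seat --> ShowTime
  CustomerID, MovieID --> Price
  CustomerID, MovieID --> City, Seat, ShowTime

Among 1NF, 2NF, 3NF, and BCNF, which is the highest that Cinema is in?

Candidate key: {CustomerID, MovieID}. Prime attributes: {CustomerID, MovieID}.
MovieID, Price, ShowTime --> City breaks BCNF: {MovieID, Price, ShowTime}⁺ = {City, MovieID, Price, ShowTime}, so {MovieID, Price, ShowTime} is not a superkey.
MovieID, Price, ShowTime --> City has non-prime {City} on the right and a non-superkey on the left, so 3NF fails.
Checking every proper subset of each key, none determines a non-prime attribute — 2NF is satisfied.

2NF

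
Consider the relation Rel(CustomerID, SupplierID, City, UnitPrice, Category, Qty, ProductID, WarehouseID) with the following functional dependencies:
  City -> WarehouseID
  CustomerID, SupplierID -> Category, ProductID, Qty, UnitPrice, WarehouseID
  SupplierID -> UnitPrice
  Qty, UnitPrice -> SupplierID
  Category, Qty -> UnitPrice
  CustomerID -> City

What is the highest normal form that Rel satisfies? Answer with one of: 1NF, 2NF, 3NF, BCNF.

Candidate keys: {Category, CustomerID, Qty}, {CustomerID, Qty, UnitPrice}, {CustomerID, SupplierID}. Prime attributes: {Category, CustomerID, Qty, SupplierID, UnitPrice}.
City -> WarehouseID: {City}⁺ = {City, WarehouseID}, which is not all of the attributes, so the left side is not a superkey — BCNF is violated.
City -> WarehouseID has non-prime {WarehouseID} on the right and a non-superkey on the left, so 3NF fails.
{CustomerID} is a proper subset of the key {CustomerID, SupplierID}, and {CustomerID}⁺ contains the non-prime attributes {City, WarehouseID} — a partial dependency, so 2NF is violated.

1NF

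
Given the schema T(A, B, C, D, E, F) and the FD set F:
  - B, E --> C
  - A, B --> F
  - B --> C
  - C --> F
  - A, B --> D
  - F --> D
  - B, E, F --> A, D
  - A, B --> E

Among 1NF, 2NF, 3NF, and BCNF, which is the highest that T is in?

1NF

Candidate keys: {A, B}, {B, E}. Prime attributes: {A, B, E}.
B --> C: {B}⁺ = {B, C, D, F}, which is not all of the attributes, so the left side is not a superkey — BCNF is violated.
B --> C determines the non-prime attribute {C} from a non-superkey — 3NF is violated.
Since {B} ⊂ {A, B} and {B}⁺ ⊇ {C, D, F} with {C, D, F} non-prime, there is a partial dependency; 2NF fails.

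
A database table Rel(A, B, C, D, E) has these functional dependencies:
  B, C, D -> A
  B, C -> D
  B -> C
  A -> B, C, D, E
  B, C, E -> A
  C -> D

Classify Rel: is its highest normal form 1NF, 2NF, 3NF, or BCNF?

Candidate keys: {A}, {B}. Prime attributes: {A, B}.
C -> D breaks BCNF: {C}⁺ = {C, D}, so {C} is not a superkey.
C -> D determines the non-prime attribute {D} from a non-superkey — 3NF is violated.
All keys have size 1, which rules out partial dependencies — 2NF is satisfied.

2NF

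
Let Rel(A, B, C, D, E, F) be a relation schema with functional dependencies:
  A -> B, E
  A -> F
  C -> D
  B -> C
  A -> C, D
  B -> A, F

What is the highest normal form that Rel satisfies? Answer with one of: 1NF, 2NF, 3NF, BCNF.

Candidate keys: {A}, {B}. Prime attributes: {A, B}.
C -> D: {C}⁺ = {C, D}, which is not all of the attributes, so the left side is not a superkey — BCNF is violated.
Because {D} is non-prime and the left side of C -> D is not a superkey, the relation is not in 3NF.
Every candidate key is a single attribute, so no partial dependency is possible; 2NF holds.

2NF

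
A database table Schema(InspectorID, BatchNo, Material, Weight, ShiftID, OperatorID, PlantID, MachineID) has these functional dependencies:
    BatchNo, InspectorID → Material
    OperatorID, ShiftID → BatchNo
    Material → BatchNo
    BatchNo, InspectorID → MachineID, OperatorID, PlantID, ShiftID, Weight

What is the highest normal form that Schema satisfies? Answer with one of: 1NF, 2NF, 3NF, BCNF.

Candidate keys: {BatchNo, InspectorID}, {InspectorID, Material}, {InspectorID, OperatorID, ShiftID}. Prime attributes: {BatchNo, InspectorID, Material, OperatorID, ShiftID}.
OperatorID, ShiftID → BatchNo: {OperatorID, ShiftID}⁺ = {BatchNo, OperatorID, ShiftID}, which is not all of the attributes, so the left side is not a superkey — BCNF is violated.
Its right-hand attributes {BatchNo} are all prime, as are those of every other non-superkey FD — the relation is in 3NF.

3NF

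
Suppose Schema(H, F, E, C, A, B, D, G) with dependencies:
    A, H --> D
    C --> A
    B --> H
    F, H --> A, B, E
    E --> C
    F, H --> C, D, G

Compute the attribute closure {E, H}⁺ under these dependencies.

{A, C, D, E, H}

Start with {E, H}.
E --> C applies; add {C} → now {C, E, H}.
C --> A applies; add {A} → now {A, C, E, H}.
A, H --> D applies; add {D} → now {A, C, D, E, H}.
No further FD applies.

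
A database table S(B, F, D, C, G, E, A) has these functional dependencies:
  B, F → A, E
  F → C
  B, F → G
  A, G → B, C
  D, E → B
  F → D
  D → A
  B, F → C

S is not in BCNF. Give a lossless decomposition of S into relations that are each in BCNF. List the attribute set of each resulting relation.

Candidate keys of the original relation: {B, F}, {E, F}, {F, G}.
{A, B, C, D, E, F, G}: {F} determines {A, C, D, F} here but is not a superkey — split on F → A, C, D, giving {A, C, D, F} and {B, E, F, G}.
{A, C, D, F}: {D} determines {A, D} here but is not a superkey — split on D → A, giving {A, D} and {C, D, F}.
{A, D} has no BCNF violation.
{C, D, F} has no BCNF violation.
{B, E, F, G} has no BCNF violation.

{A, D}; {B, E, F, G}; {C, D, F}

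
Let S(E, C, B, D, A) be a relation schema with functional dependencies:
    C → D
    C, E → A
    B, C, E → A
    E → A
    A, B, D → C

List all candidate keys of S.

{B, E} never appear on the right of any FD, so every key must include all of them.
Closure of {B, C, E} is {A, B, C, D, E}, the whole schema; {B, C, E} is a candidate key.
Closure of {B, D, E} is {A, B, C, D, E}, the whole schema; {B, D, E} is a candidate key.
Any other superkey properly contains one of these, so there are no further candidate keys.

{B, C, E}, {B, D, E}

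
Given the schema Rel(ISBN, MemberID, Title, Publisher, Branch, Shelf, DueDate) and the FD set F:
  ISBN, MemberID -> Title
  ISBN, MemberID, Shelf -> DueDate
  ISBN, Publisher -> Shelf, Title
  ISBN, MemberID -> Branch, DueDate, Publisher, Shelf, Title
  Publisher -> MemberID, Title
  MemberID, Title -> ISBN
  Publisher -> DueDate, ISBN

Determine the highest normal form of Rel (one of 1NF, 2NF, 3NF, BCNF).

Candidate keys: {ISBN, MemberID}, {MemberID, Title}, {Publisher}. Prime attributes: {ISBN, MemberID, Publisher, Title}.
The left-hand side of every FD is a superkey, so BCNF is satisfied.

BCNF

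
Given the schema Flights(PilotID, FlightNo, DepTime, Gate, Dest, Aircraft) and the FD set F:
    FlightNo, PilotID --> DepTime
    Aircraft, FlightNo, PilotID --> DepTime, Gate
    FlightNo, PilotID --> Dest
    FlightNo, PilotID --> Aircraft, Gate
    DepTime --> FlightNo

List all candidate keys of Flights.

{DepTime, PilotID}, {FlightNo, PilotID}

No FD produces {PilotID}, so it must be in every candidate key.
Closure of {DepTime, PilotID} is {Aircraft, DepTime, Dest, FlightNo, Gate, PilotID}, the whole schema; {DepTime, PilotID} is a candidate key.
Closure of {FlightNo, PilotID} is {Aircraft, DepTime, Dest, FlightNo, Gate, PilotID}, the whole schema; {FlightNo, PilotID} is a candidate key.
Any other superkey properly contains one of these, so there are no further candidate keys.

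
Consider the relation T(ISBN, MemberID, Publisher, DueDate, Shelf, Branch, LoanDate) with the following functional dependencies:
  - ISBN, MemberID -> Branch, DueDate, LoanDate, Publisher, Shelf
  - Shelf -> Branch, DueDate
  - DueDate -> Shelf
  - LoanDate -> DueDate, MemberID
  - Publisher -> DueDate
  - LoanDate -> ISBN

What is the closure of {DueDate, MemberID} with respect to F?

{Branch, DueDate, MemberID, Shelf}

Start with {DueDate, MemberID}.
DueDate -> Shelf applies; add {Shelf} → now {DueDate, MemberID, Shelf}.
Shelf -> Branch, DueDate applies; add {Branch} → now {Branch, DueDate, MemberID, Shelf}.
No further FD applies.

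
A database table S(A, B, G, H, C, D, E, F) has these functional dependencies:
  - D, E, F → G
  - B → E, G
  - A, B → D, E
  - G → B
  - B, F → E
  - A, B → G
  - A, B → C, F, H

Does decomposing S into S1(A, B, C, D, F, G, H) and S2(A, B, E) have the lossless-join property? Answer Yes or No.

Yes

Common attributes: {A, B}; their closure is {A, B, C, D, E, F, G, H}.
S1 is contained in that closure, so S1 ∩ S2 → S1 holds and the join is lossless.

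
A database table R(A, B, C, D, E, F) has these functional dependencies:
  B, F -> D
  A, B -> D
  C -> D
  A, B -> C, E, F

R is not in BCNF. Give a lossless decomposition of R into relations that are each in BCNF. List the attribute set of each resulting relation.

Candidate key of the original relation: {A, B}.
Within {A, B, C, D, E, F}: {B, F}⁺ ∩ {A, B, C, D, E, F} = {B, D, F}, not the whole set, so B, F -> D violates BCNF; decompose into {B, D, F} and {A, B, C, E, F}.
{B, D, F}: every determinant is a superkey — BCNF.
{A, B, C, E, F}: every determinant is a superkey — BCNF.

{A, B, C, E, F}; {B, D, F}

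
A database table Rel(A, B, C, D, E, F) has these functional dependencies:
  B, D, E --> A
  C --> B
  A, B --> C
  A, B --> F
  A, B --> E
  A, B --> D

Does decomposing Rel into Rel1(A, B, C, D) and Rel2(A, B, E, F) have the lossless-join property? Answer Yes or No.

Rel1 ∩ Rel2 = {A, B}; its closure under F is {A, B, C, D, E, F}.
Rel1 is contained in that closure, so Rel1 ∩ Rel2 --> Rel1 holds and the join is lossless.

Yes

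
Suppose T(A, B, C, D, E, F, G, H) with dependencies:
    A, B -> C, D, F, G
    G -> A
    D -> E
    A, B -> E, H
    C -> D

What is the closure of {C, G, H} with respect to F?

Start with {C, G, H}.
G -> A applies; add {A} → now {A, C, G, H}.
C -> D applies; add {D} → now {A, C, D, G, H}.
D -> E applies; add {E} → now {A, C, D, E, G, H}.
No further FD applies.

{A, C, D, E, G, H}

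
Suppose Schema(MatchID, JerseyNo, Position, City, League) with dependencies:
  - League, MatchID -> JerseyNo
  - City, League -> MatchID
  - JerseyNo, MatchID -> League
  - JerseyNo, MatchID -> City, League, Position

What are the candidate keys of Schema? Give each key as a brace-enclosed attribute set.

{City, League}⁺ = {City, JerseyNo, League, MatchID, Position}, which is every attribute, so {City, League} is a candidate key.
{JerseyNo, MatchID}⁺ = {City, JerseyNo, League, MatchID, Position}, which is every attribute, so {JerseyNo, MatchID} is a candidate key.
{League, MatchID}⁺ = {City, JerseyNo, League, MatchID, Position}, which is every attribute, so {League, MatchID} is a candidate key.
No proper subset of any of these is a key, and no other minimal superkey exists.

{City, League}, {JerseyNo, MatchID}, {League, MatchID}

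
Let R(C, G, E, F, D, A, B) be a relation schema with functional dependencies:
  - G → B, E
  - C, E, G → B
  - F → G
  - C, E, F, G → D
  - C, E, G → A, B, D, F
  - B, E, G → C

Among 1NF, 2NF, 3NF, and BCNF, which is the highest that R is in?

BCNF

Candidate keys: {F}, {G}. Prime attributes: {F, G}.
Each dependency's left side is a superkey — BCNF holds.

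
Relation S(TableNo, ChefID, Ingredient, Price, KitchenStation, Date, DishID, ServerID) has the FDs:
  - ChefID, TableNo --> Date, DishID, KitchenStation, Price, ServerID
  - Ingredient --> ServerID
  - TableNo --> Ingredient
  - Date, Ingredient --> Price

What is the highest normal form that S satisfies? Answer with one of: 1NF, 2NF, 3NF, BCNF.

1NF

Candidate key: {ChefID, TableNo}. Prime attributes: {ChefID, TableNo}.
For Ingredient --> ServerID we have {Ingredient}⁺ = {Ingredient, ServerID}; {Ingredient} is not a superkey, so BCNF fails.
Because {ServerID} is non-prime and the left side of Ingredient --> ServerID is not a superkey, the relation is not in 3NF.
{TableNo} is a proper subset of the key {ChefID, TableNo}, and {TableNo}⁺ contains the non-prime attributes {Ingredient, ServerID} — a partial dependency, so 2NF is violated.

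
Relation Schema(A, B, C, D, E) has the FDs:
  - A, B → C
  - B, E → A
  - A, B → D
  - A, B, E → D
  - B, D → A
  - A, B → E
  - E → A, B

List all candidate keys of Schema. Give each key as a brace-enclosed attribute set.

{A, B}, {B, D}, {E}

{E}⁺ = {A, B, C, D, E} — all of the relation — so {E} is a candidate key.
{A, B}⁺ = {A, B, C, D, E} — all of the relation — so {A, B} is a candidate key.
{B, D}⁺ = {A, B, C, D, E} — all of the relation — so {B, D} is a candidate key.
These are minimal and exhaustive — every other superkey contains one of them.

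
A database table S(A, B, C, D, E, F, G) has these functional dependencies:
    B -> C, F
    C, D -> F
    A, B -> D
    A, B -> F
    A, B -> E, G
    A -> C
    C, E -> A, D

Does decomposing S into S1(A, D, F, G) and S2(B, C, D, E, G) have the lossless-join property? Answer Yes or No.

No

The shared attributes are {D, G} and {D, G}⁺ = {D, G}.
S1 ⊄ {D, G} and S2 ⊄ {D, G}, so the split is lossy.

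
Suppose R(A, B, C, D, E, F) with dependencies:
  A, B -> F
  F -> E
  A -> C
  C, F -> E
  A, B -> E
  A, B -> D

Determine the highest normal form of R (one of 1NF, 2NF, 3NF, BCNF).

Candidate key: {A, B}. Prime attributes: {A, B}.
F -> E breaks BCNF: {F}⁺ = {E, F}, so {F} is not a superkey.
F -> E has non-prime {E} on the right and a non-superkey on the left, so 3NF fails.
{A} is a proper subset of the key {A, B}, and {A}⁺ contains the non-prime attribute {C} — a partial dependency, so 2NF is violated.

1NF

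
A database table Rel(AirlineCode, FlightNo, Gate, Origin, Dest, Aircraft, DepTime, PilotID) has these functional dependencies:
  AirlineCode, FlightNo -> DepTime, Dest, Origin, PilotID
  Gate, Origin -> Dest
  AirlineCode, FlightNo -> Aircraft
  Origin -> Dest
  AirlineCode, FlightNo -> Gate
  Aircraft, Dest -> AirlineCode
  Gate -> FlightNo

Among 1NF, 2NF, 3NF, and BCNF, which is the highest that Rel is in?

3NF

Candidate keys: {Aircraft, Dest, FlightNo}, {Aircraft, Dest, Gate}, {Aircraft, FlightNo, Origin}, {Aircraft, Gate, Origin}, {AirlineCode, FlightNo}, {AirlineCode, Gate}. Prime attributes: {Aircraft, AirlineCode, Dest, FlightNo, Gate, Origin}.
For Gate, Origin -> Dest we have {Gate, Origin}⁺ = {Dest, FlightNo, Gate, Origin}; {Gate, Origin} is not a superkey, so BCNF fails.
Since {Dest} ⊆ prime attributes and every other non-superkey FD also has a prime right side, the schema is in 3NF.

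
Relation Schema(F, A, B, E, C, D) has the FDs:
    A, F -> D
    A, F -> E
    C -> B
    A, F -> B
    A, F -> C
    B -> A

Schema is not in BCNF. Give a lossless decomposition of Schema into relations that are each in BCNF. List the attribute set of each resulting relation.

Candidate keys of the original relation: {A, F}, {B, F}, {C, F}.
{A, B, C, D, E, F}: {C} determines {A, B, C} here but is not a superkey — split on C -> A, B, giving {A, B, C} and {C, D, E, F}.
{A, B, C}: {B} determines {A, B} here but is not a superkey — split on B -> A, giving {A, B} and {B, C}.
{A, B} is in BCNF.
{B, C} is in BCNF.
{C, D, E, F} is in BCNF.

{A, B}; {B, C}; {C, D, E, F}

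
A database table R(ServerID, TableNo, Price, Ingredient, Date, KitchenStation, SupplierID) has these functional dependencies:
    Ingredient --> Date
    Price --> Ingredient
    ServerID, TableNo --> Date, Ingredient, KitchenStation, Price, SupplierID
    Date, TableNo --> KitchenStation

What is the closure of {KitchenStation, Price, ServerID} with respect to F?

{Date, Ingredient, KitchenStation, Price, ServerID}

Start with {KitchenStation, Price, ServerID}.
Price --> Ingredient applies; add {Ingredient} → now {Ingredient, KitchenStation, Price, ServerID}.
Ingredient --> Date applies; add {Date} → now {Date, Ingredient, KitchenStation, Price, ServerID}.
No further FD applies.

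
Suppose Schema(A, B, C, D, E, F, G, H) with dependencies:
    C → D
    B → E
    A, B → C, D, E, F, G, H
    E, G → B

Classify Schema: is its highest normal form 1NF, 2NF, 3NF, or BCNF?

Candidate keys: {A, B}, {A, E, G}. Prime attributes: {A, B, E, G}.
C → D breaks BCNF: {C}⁺ = {C, D}, so {C} is not a superkey.
Because {D} is non-prime and the left side of C → D is not a superkey, the relation is not in 3NF.
No non-prime attribute depends on a proper subset of any candidate key, so 2NF holds.

2NF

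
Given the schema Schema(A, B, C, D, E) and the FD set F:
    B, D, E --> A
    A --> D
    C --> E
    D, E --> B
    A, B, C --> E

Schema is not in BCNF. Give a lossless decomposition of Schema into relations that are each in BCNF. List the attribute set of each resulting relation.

Candidate keys of the original relation: {A, C}, {C, D}.
In {A, B, C, D, E}, {B, D, E} is not a superkey ({B, D, E}⁺ restricted to this set is {A, B, D, E}), so split on B, D, E --> A into {A, B, D, E} and {B, C, D, E}.
In {A, B, D, E}, {A} is not a superkey ({A}⁺ restricted to this set is {A, D}), so split on A --> D into {A, D} and {A, B, E}.
{A, D} has no BCNF violation.
{A, B, E} has no BCNF violation.
In {B, C, D, E}, {C} is not a superkey ({C}⁺ restricted to this set is {C, E}), so split on C --> E into {C, E} and {B, C, D}.
{C, E} has no BCNF violation.
{B, C, D} has no BCNF violation.

{A, B, E}; {A, D}; {B, C, D}; {C, E}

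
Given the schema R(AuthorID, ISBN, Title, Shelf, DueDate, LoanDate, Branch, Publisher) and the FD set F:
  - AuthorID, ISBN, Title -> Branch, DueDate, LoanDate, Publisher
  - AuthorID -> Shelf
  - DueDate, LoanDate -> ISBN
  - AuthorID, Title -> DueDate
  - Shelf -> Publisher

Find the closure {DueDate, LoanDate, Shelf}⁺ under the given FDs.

{DueDate, ISBN, LoanDate, Publisher, Shelf}

Start with {DueDate, LoanDate, Shelf}.
DueDate, LoanDate -> ISBN applies; add {ISBN} → now {DueDate, ISBN, LoanDate, Shelf}.
Shelf -> Publisher applies; add {Publisher} → now {DueDate, ISBN, LoanDate, Publisher, Shelf}.
No further FD applies.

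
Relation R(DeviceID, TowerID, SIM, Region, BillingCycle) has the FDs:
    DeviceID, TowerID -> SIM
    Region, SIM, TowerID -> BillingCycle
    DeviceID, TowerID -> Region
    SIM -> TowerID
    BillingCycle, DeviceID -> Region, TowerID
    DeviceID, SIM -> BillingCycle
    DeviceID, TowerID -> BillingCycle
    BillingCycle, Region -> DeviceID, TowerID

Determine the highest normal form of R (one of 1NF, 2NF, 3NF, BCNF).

3NF

Candidate keys: {BillingCycle, DeviceID}, {BillingCycle, Region}, {DeviceID, SIM}, {DeviceID, TowerID}, {Region, SIM}. Prime attributes: {BillingCycle, DeviceID, Region, SIM, TowerID}.
For SIM -> TowerID we have {SIM}⁺ = {SIM, TowerID}; {SIM} is not a superkey, so BCNF fails.
Since {TowerID} ⊆ prime attributes and every other non-superkey FD also has a prime right side, the schema is in 3NF.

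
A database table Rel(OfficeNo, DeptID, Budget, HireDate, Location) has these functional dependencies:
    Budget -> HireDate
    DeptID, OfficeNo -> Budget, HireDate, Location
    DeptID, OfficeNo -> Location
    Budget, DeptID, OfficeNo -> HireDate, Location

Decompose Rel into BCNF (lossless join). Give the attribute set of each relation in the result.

{Budget, DeptID, Location, OfficeNo}; {Budget, HireDate}

Candidate key of the original relation: {DeptID, OfficeNo}.
Within {Budget, DeptID, HireDate, Location, OfficeNo}: {Budget}⁺ ∩ {Budget, DeptID, HireDate, Location, OfficeNo} = {Budget, HireDate}, not the whole set, so Budget -> HireDate violates BCNF; decompose into {Budget, HireDate} and {Budget, DeptID, Location, OfficeNo}.
{Budget, HireDate} has no BCNF violation.
{Budget, DeptID, Location, OfficeNo} has no BCNF violation.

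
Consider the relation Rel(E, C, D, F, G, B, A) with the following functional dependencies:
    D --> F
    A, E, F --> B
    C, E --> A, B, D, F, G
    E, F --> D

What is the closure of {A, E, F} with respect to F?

Start with {A, E, F}.
A, E, F --> B applies; add {B} → now {A, B, E, F}.
E, F --> D applies; add {D} → now {A, B, D, E, F}.
No further FD applies.

{A, B, D, E, F}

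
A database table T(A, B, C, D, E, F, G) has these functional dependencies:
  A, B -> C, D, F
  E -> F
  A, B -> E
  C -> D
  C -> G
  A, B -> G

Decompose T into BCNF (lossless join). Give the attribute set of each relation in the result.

{A, B, C, E}; {C, D, G}; {E, F}

Candidate key of the original relation: {A, B}.
Within {A, B, C, D, E, F, G}: {E}⁺ ∩ {A, B, C, D, E, F, G} = {E, F}, not the whole set, so E -> F violates BCNF; decompose into {E, F} and {A, B, C, D, E, G}.
{E, F} has no BCNF violation.
Within {A, B, C, D, E, G}: {C}⁺ ∩ {A, B, C, D, E, G} = {C, D, G}, not the whole set, so C -> D, G violates BCNF; decompose into {C, D, G} and {A, B, C, E}.
{C, D, G} has no BCNF violation.
{A, B, C, E} has no BCNF violation.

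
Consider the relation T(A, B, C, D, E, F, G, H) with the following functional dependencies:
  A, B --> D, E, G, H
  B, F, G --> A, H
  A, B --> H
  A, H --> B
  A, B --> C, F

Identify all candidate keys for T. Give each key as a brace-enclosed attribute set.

{A, B}⁺ = {A, B, C, D, E, F, G, H} — all of the relation — so {A, B} is a candidate key.
{A, H}⁺ = {A, B, C, D, E, F, G, H} — all of the relation — so {A, H} is a candidate key.
{B, F, G}⁺ = {A, B, C, D, E, F, G, H} — all of the relation — so {B, F, G} is a candidate key.
Any other superkey properly contains one of these, so there are no further candidate keys.

{A, B}, {A, H}, {B, F, G}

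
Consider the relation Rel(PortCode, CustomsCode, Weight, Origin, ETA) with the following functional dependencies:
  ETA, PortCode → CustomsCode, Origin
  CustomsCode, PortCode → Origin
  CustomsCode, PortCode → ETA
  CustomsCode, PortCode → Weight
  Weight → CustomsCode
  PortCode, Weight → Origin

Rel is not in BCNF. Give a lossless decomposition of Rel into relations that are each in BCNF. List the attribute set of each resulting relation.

Candidate keys of the original relation: {CustomsCode, PortCode}, {ETA, PortCode}, {PortCode, Weight}.
{CustomsCode, ETA, Origin, PortCode, Weight}: {Weight} determines {CustomsCode, Weight} here but is not a superkey — split on Weight → CustomsCode, giving {CustomsCode, Weight} and {ETA, Origin, PortCode, Weight}.
{CustomsCode, Weight}: every determinant is a superkey — BCNF.
{ETA, Origin, PortCode, Weight}: every determinant is a superkey — BCNF.

{CustomsCode, Weight}; {ETA, Origin, PortCode, Weight}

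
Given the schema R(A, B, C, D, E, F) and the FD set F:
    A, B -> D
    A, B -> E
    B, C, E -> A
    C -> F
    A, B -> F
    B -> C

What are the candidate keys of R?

{A, B}, {B, E}

{B} never appears on the right of any FD, so every key must include it.
Closure of {A, B} is {A, B, C, D, E, F}, the whole schema; {A, B} is a candidate key.
Closure of {B, E} is {A, B, C, D, E, F}, the whole schema; {B, E} is a candidate key.
Any other superkey properly contains one of these, so there are no further candidate keys.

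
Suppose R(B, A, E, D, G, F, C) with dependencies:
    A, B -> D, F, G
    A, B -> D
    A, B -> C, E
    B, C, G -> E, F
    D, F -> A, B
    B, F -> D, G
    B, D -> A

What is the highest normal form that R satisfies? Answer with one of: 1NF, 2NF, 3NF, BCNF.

Candidate keys: {A, B}, {B, C, G}, {B, D}, {B, F}, {D, F}. Prime attributes: {A, B, C, D, F, G}.
Each dependency's left side is a superkey — BCNF holds.

BCNF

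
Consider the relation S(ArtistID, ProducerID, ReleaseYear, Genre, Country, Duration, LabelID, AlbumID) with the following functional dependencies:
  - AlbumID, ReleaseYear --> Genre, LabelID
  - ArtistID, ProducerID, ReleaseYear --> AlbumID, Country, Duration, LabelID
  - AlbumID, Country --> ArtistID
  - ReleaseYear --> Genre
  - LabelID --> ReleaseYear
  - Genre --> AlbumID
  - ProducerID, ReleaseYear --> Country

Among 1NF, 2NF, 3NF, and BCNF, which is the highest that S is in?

1NF

Candidate keys: {LabelID, ProducerID}, {ProducerID, ReleaseYear}. Prime attributes: {LabelID, ProducerID, ReleaseYear}.
For AlbumID, ReleaseYear --> Genre, LabelID we have {AlbumID, ReleaseYear}⁺ = {AlbumID, Genre, LabelID, ReleaseYear}; {AlbumID, ReleaseYear} is not a superkey, so BCNF fails.
AlbumID, ReleaseYear --> Genre, LabelID determines the non-prime attribute {Genre} from a non-superkey — 3NF is violated.
{LabelID} is a proper subset of the key {LabelID, ProducerID}, and {LabelID}⁺ contains the non-prime attributes {AlbumID, Genre} — a partial dependency, so 2NF is violated.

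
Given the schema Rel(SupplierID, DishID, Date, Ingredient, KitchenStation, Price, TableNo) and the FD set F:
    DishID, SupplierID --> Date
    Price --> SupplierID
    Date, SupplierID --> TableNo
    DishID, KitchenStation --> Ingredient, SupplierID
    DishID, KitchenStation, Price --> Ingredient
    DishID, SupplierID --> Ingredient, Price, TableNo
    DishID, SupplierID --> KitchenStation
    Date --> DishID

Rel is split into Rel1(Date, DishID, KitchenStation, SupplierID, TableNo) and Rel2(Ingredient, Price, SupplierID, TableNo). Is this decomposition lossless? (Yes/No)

Common attributes: {SupplierID, TableNo}; their closure is {SupplierID, TableNo}.
The closure covers neither Rel1 nor Rel2 entirely; the join is not lossless.

No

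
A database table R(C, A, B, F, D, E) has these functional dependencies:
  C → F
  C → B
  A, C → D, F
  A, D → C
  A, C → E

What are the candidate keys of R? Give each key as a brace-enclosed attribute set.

Attributes never on any right-hand side: {A} — every candidate key must contain it.
{A, C} is a candidate key since {A, C}⁺ = {A, B, C, D, E, F} covers every attribute.
{A, D} is a candidate key since {A, D}⁺ = {A, B, C, D, E, F} covers every attribute.
No proper subset of any of these is a key, and no other minimal superkey exists.

{A, C}, {A, D}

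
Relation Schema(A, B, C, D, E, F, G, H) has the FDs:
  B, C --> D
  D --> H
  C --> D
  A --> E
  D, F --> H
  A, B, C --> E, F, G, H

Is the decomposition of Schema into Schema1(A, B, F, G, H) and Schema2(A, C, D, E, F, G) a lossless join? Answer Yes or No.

No

Common attributes: {A, F, G}; their closure is {A, E, F, G}.
The closure covers neither Schema1 nor Schema2 entirely; the join is not lossless.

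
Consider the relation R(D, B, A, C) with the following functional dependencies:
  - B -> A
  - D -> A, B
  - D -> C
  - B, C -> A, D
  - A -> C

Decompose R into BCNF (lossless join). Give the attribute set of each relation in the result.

{A, B, D}; {A, C}

Candidate keys of the original relation: {B}, {D}.
Within {A, B, C, D}: {A}⁺ ∩ {A, B, C, D} = {A, C}, not the whole set, so A -> C violates BCNF; decompose into {A, C} and {A, B, D}.
{A, C}: every determinant is a superkey — BCNF.
{A, B, D}: every determinant is a superkey — BCNF.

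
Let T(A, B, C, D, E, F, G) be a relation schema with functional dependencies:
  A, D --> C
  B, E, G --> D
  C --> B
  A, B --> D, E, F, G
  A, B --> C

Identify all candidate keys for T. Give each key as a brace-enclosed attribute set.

{A, B}, {A, C}, {A, D}

{A} never appears on the right of any FD, so every key must include it.
{A, B} is a candidate key since {A, B}⁺ = {A, B, C, D, E, F, G} covers every attribute.
{A, C} is a candidate key since {A, C}⁺ = {A, B, C, D, E, F, G} covers every attribute.
{A, D} is a candidate key since {A, D}⁺ = {A, B, C, D, E, F, G} covers every attribute.
These are minimal and exhaustive — every other superkey contains one of them.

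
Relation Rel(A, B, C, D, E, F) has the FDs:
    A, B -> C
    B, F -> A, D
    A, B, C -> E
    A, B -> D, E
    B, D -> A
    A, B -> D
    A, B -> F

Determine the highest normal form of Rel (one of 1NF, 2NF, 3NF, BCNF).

Candidate keys: {A, B}, {B, D}, {B, F}. Prime attributes: {A, B, D, F}.
The left-hand side of every FD is a superkey, so BCNF is satisfied.

BCNF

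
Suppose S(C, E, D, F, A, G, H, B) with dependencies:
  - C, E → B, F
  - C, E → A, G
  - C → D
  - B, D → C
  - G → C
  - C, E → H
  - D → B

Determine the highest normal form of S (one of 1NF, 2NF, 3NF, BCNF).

Candidate keys: {C, E}, {D, E}, {E, G}. Prime attributes: {C, D, E, G}.
C → D: {C}⁺ = {B, C, D}, which is not all of the attributes, so the left side is not a superkey — BCNF is violated.
D → B determines the non-prime attribute {B} from a non-superkey — 3NF is violated.
Since {C} ⊂ {C, E} and {C}⁺ ⊇ {B} with {B} non-prime, there is a partial dependency; 2NF fails.

1NF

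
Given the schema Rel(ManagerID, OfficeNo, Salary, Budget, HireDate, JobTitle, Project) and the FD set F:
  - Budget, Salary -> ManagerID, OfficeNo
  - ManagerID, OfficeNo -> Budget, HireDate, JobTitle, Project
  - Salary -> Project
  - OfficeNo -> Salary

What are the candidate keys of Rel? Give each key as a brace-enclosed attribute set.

{Budget, OfficeNo} is a candidate key since {Budget, OfficeNo}⁺ = {Budget, HireDate, JobTitle, ManagerID, OfficeNo, Project, Salary} covers every attribute.
{Budget, Salary} is a candidate key since {Budget, Salary}⁺ = {Budget, HireDate, JobTitle, ManagerID, OfficeNo, Project, Salary} covers every attribute.
{ManagerID, OfficeNo} is a candidate key since {ManagerID, OfficeNo}⁺ = {Budget, HireDate, JobTitle, ManagerID, OfficeNo, Project, Salary} covers every attribute.
Any other superkey properly contains one of these, so there are no further candidate keys.

{Budget, OfficeNo}, {Budget, Salary}, {ManagerID, OfficeNo}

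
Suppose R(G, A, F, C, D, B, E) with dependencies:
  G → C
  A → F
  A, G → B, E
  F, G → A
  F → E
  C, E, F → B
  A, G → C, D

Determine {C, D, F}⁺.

{B, C, D, E, F}

Start with {C, D, F}.
F → E applies; add {E} → now {C, D, E, F}.
C, E, F → B applies; add {B} → now {B, C, D, E, F}.
No further FD applies.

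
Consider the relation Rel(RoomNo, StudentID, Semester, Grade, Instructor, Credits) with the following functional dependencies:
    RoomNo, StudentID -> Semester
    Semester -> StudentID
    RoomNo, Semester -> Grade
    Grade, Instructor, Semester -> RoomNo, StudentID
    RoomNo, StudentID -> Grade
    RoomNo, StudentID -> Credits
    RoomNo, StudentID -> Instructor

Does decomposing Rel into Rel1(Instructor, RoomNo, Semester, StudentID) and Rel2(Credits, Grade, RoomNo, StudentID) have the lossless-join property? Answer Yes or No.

Yes

Rel1 ∩ Rel2 = {RoomNo, StudentID}; its closure under F is {Credits, Grade, Instructor, RoomNo, Semester, StudentID}.
Rel1 is contained in that closure, so Rel1 ∩ Rel2 -> Rel1 holds and the join is lossless.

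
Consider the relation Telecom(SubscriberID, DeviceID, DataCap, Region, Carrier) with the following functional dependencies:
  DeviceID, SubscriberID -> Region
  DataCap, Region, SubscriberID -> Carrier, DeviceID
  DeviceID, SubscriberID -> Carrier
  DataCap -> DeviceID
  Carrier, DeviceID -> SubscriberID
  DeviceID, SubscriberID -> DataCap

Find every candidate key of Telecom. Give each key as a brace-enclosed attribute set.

{Carrier, DataCap}⁺ = {Carrier, DataCap, DeviceID, Region, SubscriberID}, which is every attribute, so {Carrier, DataCap} is a candidate key.
{Carrier, DeviceID}⁺ = {Carrier, DataCap, DeviceID, Region, SubscriberID}, which is every attribute, so {Carrier, DeviceID} is a candidate key.
{DataCap, SubscriberID}⁺ = {Carrier, DataCap, DeviceID, Region, SubscriberID}, which is every attribute, so {DataCap, SubscriberID} is a candidate key.
{DeviceID, SubscriberID}⁺ = {Carrier, DataCap, DeviceID, Region, SubscriberID}, which is every attribute, so {DeviceID, SubscriberID} is a candidate key.
Any other superkey properly contains one of these, so there are no further candidate keys.

{Carrier, DataCap}, {Carrier, DeviceID}, {DataCap, SubscriberID}, {DeviceID, SubscriberID}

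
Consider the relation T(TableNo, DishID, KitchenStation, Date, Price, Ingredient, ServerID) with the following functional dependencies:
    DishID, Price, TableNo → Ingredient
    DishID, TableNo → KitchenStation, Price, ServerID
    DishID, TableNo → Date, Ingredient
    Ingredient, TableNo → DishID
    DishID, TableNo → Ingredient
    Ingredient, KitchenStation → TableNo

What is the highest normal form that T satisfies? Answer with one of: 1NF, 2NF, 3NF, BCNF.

Candidate keys: {DishID, TableNo}, {Ingredient, KitchenStation}, {Ingredient, TableNo}. Prime attributes: {DishID, Ingredient, KitchenStation, TableNo}.
The left-hand side of every FD is a superkey, so BCNF is satisfied.

BCNF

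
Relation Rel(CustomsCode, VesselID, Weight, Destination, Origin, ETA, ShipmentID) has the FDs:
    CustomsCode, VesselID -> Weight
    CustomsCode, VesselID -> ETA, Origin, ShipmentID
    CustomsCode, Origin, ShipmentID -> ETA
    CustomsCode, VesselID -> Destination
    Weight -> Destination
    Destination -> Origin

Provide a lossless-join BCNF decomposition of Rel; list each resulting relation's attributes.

{CustomsCode, ETA, Origin, ShipmentID}; {CustomsCode, ShipmentID, VesselID, Weight}; {Destination, Origin}; {Destination, Weight}

Candidate key of the original relation: {CustomsCode, VesselID}.
Within {CustomsCode, Destination, ETA, Origin, ShipmentID, VesselID, Weight}: {CustomsCode, Origin, ShipmentID}⁺ ∩ {CustomsCode, Destination, ETA, Origin, ShipmentID, VesselID, Weight} = {CustomsCode, ETA, Origin, ShipmentID}, not the whole set, so CustomsCode, Origin, ShipmentID -> ETA violates BCNF; decompose into {CustomsCode, ETA, Origin, ShipmentID} and {CustomsCode, Destination, Origin, ShipmentID, VesselID, Weight}.
{CustomsCode, ETA, Origin, ShipmentID} has no BCNF violation.
Within {CustomsCode, Destination, Origin, ShipmentID, VesselID, Weight}: {Weight}⁺ ∩ {CustomsCode, Destination, Origin, ShipmentID, VesselID, Weight} = {Destination, Origin, Weight}, not the whole set, so Weight -> Destination, Origin violates BCNF; decompose into {Destination, Origin, Weight} and {CustomsCode, ShipmentID, VesselID, Weight}.
Within {Destination, Origin, Weight}: {Destination}⁺ ∩ {Destination, Origin, Weight} = {Destination, Origin}, not the whole set, so Destination -> Origin violates BCNF; decompose into {Destination, Origin} and {Destination, Weight}.
{Destination, Origin} has no BCNF violation.
{Destination, Weight} has no BCNF violation.
{CustomsCode, ShipmentID, VesselID, Weight} has no BCNF violation.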